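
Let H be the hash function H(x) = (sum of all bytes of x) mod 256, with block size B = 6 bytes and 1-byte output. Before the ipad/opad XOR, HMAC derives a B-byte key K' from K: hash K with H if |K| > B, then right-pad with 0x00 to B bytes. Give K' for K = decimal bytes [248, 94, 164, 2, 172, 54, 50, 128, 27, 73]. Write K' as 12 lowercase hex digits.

|K| = 10 > B = 6, so first hash the key.
H(K): sum = 248+94+164+2+172+54+50+128+27+73 = 1012; mod 256 = 244 → f4.
Zero-pad H(K) = f4 to 6 bytes: K' = f4 00 00 00 00 00.

f40000000000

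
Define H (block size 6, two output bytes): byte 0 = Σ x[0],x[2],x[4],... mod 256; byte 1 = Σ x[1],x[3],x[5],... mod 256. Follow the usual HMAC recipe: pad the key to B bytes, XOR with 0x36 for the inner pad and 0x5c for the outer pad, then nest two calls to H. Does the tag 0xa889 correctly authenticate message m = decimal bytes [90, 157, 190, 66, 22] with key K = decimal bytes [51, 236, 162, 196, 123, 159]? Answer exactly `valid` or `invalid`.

Key decimal bytes [51, 236, 162, 196, 123, 159] = 33 ec a2 c4 7b 9f is exactly B = 6 bytes: K' = 33 ec a2 c4 7b 9f.
K' ⊕ ipad = 05 da 94 f2 4d a9; K' ⊕ opad = 6f b0 fe 98 27 c3.
Inner hash: even-index sum = 532 mod 256 = 20; odd-index sum = 852 mod 256 = 84 → 14 54.
Outer hash (recomputed tag): even-index sum = 424 mod 256 = 168; odd-index sum = 607 mod 256 = 95 → a8 5f.
Recomputed tag = a85f; claimed = a889 → mismatch.

invalid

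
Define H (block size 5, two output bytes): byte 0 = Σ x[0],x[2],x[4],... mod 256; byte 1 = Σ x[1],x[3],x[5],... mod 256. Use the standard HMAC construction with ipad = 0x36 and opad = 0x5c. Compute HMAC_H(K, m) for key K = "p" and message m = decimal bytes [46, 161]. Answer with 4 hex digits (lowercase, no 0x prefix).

Key "p" = 70 is 1 byte ≤ B = 5; zero-pad to 5 bytes: K' = 70 00 00 00 00.
K' ⊕ ipad = 46 36 36 36 36.  K' ⊕ opad = 2c 5c 5c 5c 5c.
Inner input = (K'⊕ipad) ∥ m = 46 36 36 36 36 ∥ 2e a1.
Inner hash: even-index sum = 339 mod 256 = 83; odd-index sum = 154 mod 256 = 154 → 53 9a.
Outer input = (K'⊕opad) ∥ inner = 2c 5c 5c 5c 5c ∥ 53 9a.
Outer hash (tag): even-index sum = 382 mod 256 = 126; odd-index sum = 267 mod 256 = 11 → 7e 0b.

7e0b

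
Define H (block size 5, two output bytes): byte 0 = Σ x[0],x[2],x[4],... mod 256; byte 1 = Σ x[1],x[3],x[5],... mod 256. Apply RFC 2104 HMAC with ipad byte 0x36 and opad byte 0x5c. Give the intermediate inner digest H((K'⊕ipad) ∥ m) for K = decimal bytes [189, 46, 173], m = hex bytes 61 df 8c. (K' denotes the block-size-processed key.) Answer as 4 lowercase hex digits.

Key decimal bytes [189, 46, 173] = bd 2e ad is 3 bytes ≤ B = 5; zero-pad to 5 bytes: K' = bd 2e ad 00 00.
K' ⊕ ipad = 8b 18 9b 36 36.
Inner input = 8b 18 9b 36 36 ∥ 61 df 8c.
Inner hash: even-index sum = 571 mod 256 = 59; odd-index sum = 315 mod 256 = 59 → 3b 3b.

3b3b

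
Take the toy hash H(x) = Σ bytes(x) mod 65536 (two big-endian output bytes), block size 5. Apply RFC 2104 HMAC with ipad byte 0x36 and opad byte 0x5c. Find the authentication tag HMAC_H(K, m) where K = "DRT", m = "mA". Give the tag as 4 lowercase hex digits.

Key "DRT" = 44 52 54 is 3 bytes ≤ B = 5; zero-pad to 5 bytes: K' = 44 52 54 00 00.
K' ⊕ ipad = 72 64 62 36 36.  K' ⊕ opad = 18 0e 08 5c 5c.
Inner input = (K'⊕ipad) ∥ m = 72 64 62 36 36 ∥ 6d 41.
Inner hash: sum = 114+100+98+54+54+109+65 = 594 → 02 52.
Outer input = (K'⊕opad) ∥ inner = 18 0e 08 5c 5c ∥ 02 52.
Outer hash (tag): sum = 24+14+8+92+92+2+82 = 314 → 01 3a.

013a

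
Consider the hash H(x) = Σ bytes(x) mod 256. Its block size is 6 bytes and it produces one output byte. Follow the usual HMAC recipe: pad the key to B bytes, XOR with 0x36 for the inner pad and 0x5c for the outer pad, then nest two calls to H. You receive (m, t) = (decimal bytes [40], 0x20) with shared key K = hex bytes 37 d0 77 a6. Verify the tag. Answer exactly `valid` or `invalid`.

Key hex bytes 37 d0 77 a6 is 4 bytes ≤ B = 6; zero-pad to 6 bytes: K' = 37 d0 77 a6 00 00.
K' ⊕ ipad = 01 e6 41 90 36 36; K' ⊕ opad = 6b 8c 2b fa 5c 5c.
Inner hash: sum = 1+230+65+144+54+54+40 = 588; mod 256 = 76 → 4c.
Outer hash (recomputed tag): sum = 107+140+43+250+92+92+76 = 800; mod 256 = 32 → 20.
Recomputed tag = 20; claimed = 20 → match.

valid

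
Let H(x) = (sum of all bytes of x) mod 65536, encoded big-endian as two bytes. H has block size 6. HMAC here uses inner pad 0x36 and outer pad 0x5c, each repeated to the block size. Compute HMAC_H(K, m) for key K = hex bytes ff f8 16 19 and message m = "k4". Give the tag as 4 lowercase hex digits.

Key hex bytes ff f8 16 19 is 4 bytes ≤ B = 6; zero-pad to 6 bytes: K' = ff f8 16 19 00 00.
K' ⊕ ipad = c9 ce 20 2f 36 36.  K' ⊕ opad = a3 a4 4a 45 5c 5c.
Inner input = (K'⊕ipad) ∥ m = c9 ce 20 2f 36 36 ∥ 6b 34.
Inner hash: sum = 201+206+32+47+54+54+107+52 = 753 → 02 f1.
Outer input = (K'⊕opad) ∥ inner = a3 a4 4a 45 5c 5c ∥ 02 f1.
Outer hash (tag): sum = 163+164+74+69+92+92+2+241 = 897 → 03 81.

0381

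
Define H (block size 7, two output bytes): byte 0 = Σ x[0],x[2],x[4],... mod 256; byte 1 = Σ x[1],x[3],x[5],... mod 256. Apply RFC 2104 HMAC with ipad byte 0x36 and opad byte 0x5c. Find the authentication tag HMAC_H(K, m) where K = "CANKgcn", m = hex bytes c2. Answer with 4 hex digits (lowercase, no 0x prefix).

a909

Key "CANKgcn" = 43 41 4e 4b 67 63 6e is exactly B = 7 bytes: K' = 43 41 4e 4b 67 63 6e.
K' ⊕ ipad = 75 77 78 7d 51 55 58.  K' ⊕ opad = 1f 1d 12 17 3b 3f 32.
Inner input = (K'⊕ipad) ∥ m = 75 77 78 7d 51 55 58 ∥ c2.
Inner hash: even-index sum = 406 mod 256 = 150; odd-index sum = 523 mod 256 = 11 → 96 0b.
Outer input = (K'⊕opad) ∥ inner = 1f 1d 12 17 3b 3f 32 ∥ 96 0b.
Outer hash (tag): even-index sum = 169 mod 256 = 169; odd-index sum = 265 mod 256 = 9 → a9 09.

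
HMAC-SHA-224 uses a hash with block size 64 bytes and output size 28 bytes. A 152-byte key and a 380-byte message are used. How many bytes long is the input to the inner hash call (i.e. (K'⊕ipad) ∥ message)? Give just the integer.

Key is 152 > 64 bytes, so it is hashed to 28 bytes then zero-padded to 64: |K'| = 64.
Inner input = (K'⊕ipad) ∥ m → 64 + 380 = 444 bytes.

444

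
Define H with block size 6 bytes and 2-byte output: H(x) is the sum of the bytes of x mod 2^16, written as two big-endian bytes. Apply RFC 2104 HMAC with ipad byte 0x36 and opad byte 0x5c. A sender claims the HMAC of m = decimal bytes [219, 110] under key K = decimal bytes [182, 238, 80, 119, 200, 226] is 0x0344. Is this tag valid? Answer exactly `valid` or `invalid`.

Key decimal bytes [182, 238, 80, 119, 200, 226] = b6 ee 50 77 c8 e2 is exactly B = 6 bytes: K' = b6 ee 50 77 c8 e2.
K' ⊕ ipad = 80 d8 66 41 fe d4; K' ⊕ opad = ea b2 0c 2b 94 be.
Inner hash: sum = 128+216+102+65+254+212+219+110 = 1306 → 05 1a.
Outer hash (recomputed tag): sum = 234+178+12+43+148+190+5+26 = 836 → 03 44.
Recomputed tag = 0344; claimed = 0344 → match.

valid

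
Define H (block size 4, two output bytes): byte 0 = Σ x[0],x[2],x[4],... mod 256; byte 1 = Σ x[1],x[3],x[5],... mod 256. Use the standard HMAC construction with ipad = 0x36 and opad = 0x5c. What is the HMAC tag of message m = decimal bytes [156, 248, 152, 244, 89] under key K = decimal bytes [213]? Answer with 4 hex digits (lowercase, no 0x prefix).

Key decimal bytes [213] = d5 is 1 byte ≤ B = 4; zero-pad to 4 bytes: K' = d5 00 00 00.
K' ⊕ ipad = e3 36 36 36.  K' ⊕ opad = 89 5c 5c 5c.
Inner input = (K'⊕ipad) ∥ m = e3 36 36 36 ∥ 9c f8 98 f4 59.
Inner hash: even-index sum = 678 mod 256 = 166; odd-index sum = 600 mod 256 = 88 → a6 58.
Outer input = (K'⊕opad) ∥ inner = 89 5c 5c 5c ∥ a6 58.
Outer hash (tag): even-index sum = 395 mod 256 = 139; odd-index sum = 272 mod 256 = 16 → 8b 10.

8b10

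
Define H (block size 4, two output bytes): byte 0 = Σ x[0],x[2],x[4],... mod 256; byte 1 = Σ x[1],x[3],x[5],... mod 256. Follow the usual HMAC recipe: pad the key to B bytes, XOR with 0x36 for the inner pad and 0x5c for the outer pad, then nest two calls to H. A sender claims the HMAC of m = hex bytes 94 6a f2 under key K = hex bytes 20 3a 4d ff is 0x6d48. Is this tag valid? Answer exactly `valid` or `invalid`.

invalid

Key hex bytes 20 3a 4d ff is exactly B = 4 bytes: K' = 20 3a 4d ff.
K' ⊕ ipad = 16 0c 7b c9; K' ⊕ opad = 7c 66 11 a3.
Inner hash: even-index sum = 535 mod 256 = 23; odd-index sum = 319 mod 256 = 63 → 17 3f.
Outer hash (recomputed tag): even-index sum = 164 mod 256 = 164; odd-index sum = 328 mod 256 = 72 → a4 48.
Recomputed tag = a448; claimed = 6d48 → mismatch.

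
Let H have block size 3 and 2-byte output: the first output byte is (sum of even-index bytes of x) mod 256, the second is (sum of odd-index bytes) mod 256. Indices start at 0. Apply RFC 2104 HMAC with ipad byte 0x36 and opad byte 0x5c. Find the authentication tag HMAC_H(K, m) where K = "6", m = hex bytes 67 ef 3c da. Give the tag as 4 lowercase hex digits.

Key "6" = 36 is 1 byte ≤ B = 3; zero-pad to 3 bytes: K' = 36 00 00.
K' ⊕ ipad = 00 36 36.  K' ⊕ opad = 6a 5c 5c.
Inner input = (K'⊕ipad) ∥ m = 00 36 36 ∥ 67 ef 3c da.
Inner hash: even-index sum = 511 mod 256 = 255; odd-index sum = 217 mod 256 = 217 → ff d9.
Outer input = (K'⊕opad) ∥ inner = 6a 5c 5c ∥ ff d9.
Outer hash (tag): even-index sum = 415 mod 256 = 159; odd-index sum = 347 mod 256 = 91 → 9f 5b.

9f5b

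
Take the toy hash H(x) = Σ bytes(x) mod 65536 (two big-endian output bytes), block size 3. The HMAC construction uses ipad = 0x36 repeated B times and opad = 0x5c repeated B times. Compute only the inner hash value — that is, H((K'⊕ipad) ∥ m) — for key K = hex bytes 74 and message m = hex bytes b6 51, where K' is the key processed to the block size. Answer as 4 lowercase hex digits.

01b5

Key hex bytes 74 is 1 byte ≤ B = 3; zero-pad to 3 bytes: K' = 74 00 00.
K' ⊕ ipad = 42 36 36.
Inner input = 42 36 36 ∥ b6 51.
Inner hash: sum = 66+54+54+182+81 = 437 → 01 b5.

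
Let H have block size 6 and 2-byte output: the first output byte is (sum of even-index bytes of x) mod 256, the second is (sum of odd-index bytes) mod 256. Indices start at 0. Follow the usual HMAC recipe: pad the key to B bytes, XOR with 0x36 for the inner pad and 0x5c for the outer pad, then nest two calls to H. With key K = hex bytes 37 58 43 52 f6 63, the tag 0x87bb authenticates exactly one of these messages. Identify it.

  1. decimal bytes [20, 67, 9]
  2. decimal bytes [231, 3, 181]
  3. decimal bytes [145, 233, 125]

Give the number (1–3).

Key hex bytes 37 58 43 52 f6 63 is exactly B = 6 bytes: K' = 37 58 43 52 f6 63.
K' ⊕ ipad = 01 6e 75 64 c0 55; K' ⊕ opad = 6b 04 1f 0e aa 3f.
m1: inner = H(01 6e 75 64 c0 55 14 43 09) = 53 6a; tag = H(6b 04 1f 0e aa 3f 53 6a) = 87bb ← matches
m2: inner = H(01 6e 75 64 c0 55 e7 03 b5) = d2 2a; tag = H(6b 04 1f 0e aa 3f d2 2a) = 067b
m3: inner = H(01 6e 75 64 c0 55 91 e9 7d) = 44 10; tag = H(6b 04 1f 0e aa 3f 44 10) = 7861

1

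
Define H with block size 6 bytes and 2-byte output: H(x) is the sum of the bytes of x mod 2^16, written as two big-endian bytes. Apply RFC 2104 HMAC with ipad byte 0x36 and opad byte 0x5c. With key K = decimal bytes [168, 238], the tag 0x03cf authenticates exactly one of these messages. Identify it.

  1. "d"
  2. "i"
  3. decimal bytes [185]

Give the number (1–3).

Key decimal bytes [168, 238] = a8 ee is 2 bytes ≤ B = 6; zero-pad to 6 bytes: K' = a8 ee 00 00 00 00.
K' ⊕ ipad = 9e d8 36 36 36 36; K' ⊕ opad = f4 b2 5c 5c 5c 5c.
m1: inner = H(9e d8 36 36 36 36 64) = 02 b2; tag = H(f4 b2 5c 5c 5c 5c 02 b2) = 03ca
m2: inner = H(9e d8 36 36 36 36 69) = 02 b7; tag = H(f4 b2 5c 5c 5c 5c 02 b7) = 03cf ← matches
m3: inner = H(9e d8 36 36 36 36 b9) = 03 07; tag = H(f4 b2 5c 5c 5c 5c 03 07) = 0320

2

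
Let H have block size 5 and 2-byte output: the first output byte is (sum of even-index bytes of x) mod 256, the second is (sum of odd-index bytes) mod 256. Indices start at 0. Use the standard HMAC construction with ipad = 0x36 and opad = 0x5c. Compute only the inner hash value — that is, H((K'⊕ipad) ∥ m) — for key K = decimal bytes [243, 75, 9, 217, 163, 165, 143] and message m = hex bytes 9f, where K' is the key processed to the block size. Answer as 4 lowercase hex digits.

84d4

Key decimal bytes [243, 75, 9, 217, 163, 165, 143] = f3 4b 09 d9 a3 a5 8f is 7 bytes > B = 5, so hash it first: H(key) = 2e c9, then zero-pad to 5 bytes: K' = 2e c9 00 00 00.
K' ⊕ ipad = 18 ff 36 36 36.
Inner input = 18 ff 36 36 36 ∥ 9f.
Inner hash: even-index sum = 132 mod 256 = 132; odd-index sum = 468 mod 256 = 212 → 84 d4.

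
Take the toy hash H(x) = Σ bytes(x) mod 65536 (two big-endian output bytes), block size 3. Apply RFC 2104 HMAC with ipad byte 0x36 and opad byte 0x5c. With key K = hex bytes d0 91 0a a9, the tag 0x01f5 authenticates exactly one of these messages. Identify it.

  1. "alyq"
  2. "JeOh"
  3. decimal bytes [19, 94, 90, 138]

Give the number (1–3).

2

Key hex bytes d0 91 0a a9 is 4 bytes > B = 3, so hash it first: H(key) = 02 14, then zero-pad to 3 bytes: K' = 02 14 00.
K' ⊕ ipad = 34 22 36; K' ⊕ opad = 5e 48 5c.
m1: inner = H(34 22 36 61 6c 79 71) = 02 43; tag = H(5e 48 5c 02 43) = 0147
m2: inner = H(34 22 36 4a 65 4f 68) = 01 f2; tag = H(5e 48 5c 01 f2) = 01f5 ← matches
m3: inner = H(34 22 36 13 5e 5a 8a) = 01 e1; tag = H(5e 48 5c 01 e1) = 01e4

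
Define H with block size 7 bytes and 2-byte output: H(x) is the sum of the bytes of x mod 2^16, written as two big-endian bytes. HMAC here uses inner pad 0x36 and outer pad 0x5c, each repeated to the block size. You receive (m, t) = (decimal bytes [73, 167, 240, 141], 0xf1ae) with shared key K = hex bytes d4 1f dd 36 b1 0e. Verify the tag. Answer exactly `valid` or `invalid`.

invalid

Key hex bytes d4 1f dd 36 b1 0e is 6 bytes ≤ B = 7; zero-pad to 7 bytes: K' = d4 1f dd 36 b1 0e 00.
K' ⊕ ipad = e2 29 eb 00 87 38 36; K' ⊕ opad = 88 43 81 6a ed 52 5c.
Inner hash: sum = 226+41+235+0+135+56+54+73+167+240+141 = 1368 → 05 58.
Outer hash (recomputed tag): sum = 136+67+129+106+237+82+92+5+88 = 942 → 03 ae.
Recomputed tag = 03ae; claimed = f1ae → mismatch.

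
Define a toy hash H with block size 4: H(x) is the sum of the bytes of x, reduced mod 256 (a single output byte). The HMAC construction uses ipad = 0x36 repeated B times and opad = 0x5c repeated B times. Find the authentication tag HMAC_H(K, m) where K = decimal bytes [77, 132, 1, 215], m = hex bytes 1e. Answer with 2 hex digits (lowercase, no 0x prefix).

34

Key decimal bytes [77, 132, 1, 215] = 4d 84 01 d7 is exactly B = 4 bytes: K' = 4d 84 01 d7.
K' ⊕ ipad = 7b b2 37 e1.  K' ⊕ opad = 11 d8 5d 8b.
Inner input = (K'⊕ipad) ∥ m = 7b b2 37 e1 ∥ 1e.
Inner hash: sum = 123+178+55+225+30 = 611; mod 256 = 99 → 63.
Outer input = (K'⊕opad) ∥ inner = 11 d8 5d 8b ∥ 63.
Outer hash (tag): sum = 17+216+93+139+99 = 564; mod 256 = 52 → 34.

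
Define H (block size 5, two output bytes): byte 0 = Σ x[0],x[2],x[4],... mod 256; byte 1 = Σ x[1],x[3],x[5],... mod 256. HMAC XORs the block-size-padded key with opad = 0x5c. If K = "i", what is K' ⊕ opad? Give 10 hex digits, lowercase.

355c5c5c5c

Key "i" = 69 is 1 byte ≤ B = 5; zero-pad to 5 bytes: K' = 69 00 00 00 00.
XOR each byte with 0x5c: 69⊕5c=35, 00⊕5c=5c, 00⊕5c=5c, 00⊕5c=5c, 00⊕5c=5c.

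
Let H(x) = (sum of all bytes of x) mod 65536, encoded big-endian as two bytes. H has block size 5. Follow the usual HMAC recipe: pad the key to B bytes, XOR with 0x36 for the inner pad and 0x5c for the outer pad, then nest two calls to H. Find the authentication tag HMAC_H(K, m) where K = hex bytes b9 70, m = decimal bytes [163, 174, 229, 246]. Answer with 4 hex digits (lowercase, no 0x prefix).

02cc

Key hex bytes b9 70 is 2 bytes ≤ B = 5; zero-pad to 5 bytes: K' = b9 70 00 00 00.
K' ⊕ ipad = 8f 46 36 36 36.  K' ⊕ opad = e5 2c 5c 5c 5c.
Inner input = (K'⊕ipad) ∥ m = 8f 46 36 36 36 ∥ a3 ae e5 f6.
Inner hash: sum = 143+70+54+54+54+163+174+229+246 = 1187 → 04 a3.
Outer input = (K'⊕opad) ∥ inner = e5 2c 5c 5c 5c ∥ 04 a3.
Outer hash (tag): sum = 229+44+92+92+92+4+163 = 716 → 02 cc.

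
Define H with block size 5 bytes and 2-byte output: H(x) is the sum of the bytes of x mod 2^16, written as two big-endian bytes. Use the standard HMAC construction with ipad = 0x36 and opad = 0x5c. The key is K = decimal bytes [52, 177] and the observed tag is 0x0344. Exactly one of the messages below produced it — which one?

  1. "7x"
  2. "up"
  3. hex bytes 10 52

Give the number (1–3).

1

Key decimal bytes [52, 177] = 34 b1 is 2 bytes ≤ B = 5; zero-pad to 5 bytes: K' = 34 b1 00 00 00.
K' ⊕ ipad = 02 87 36 36 36; K' ⊕ opad = 68 ed 5c 5c 5c.
m1: inner = H(02 87 36 36 36 37 78) = 01 da; tag = H(68 ed 5c 5c 5c 01 da) = 0344 ← matches
m2: inner = H(02 87 36 36 36 75 70) = 02 10; tag = H(68 ed 5c 5c 5c 02 10) = 027b
m3: inner = H(02 87 36 36 36 10 52) = 01 8d; tag = H(68 ed 5c 5c 5c 01 8d) = 02f7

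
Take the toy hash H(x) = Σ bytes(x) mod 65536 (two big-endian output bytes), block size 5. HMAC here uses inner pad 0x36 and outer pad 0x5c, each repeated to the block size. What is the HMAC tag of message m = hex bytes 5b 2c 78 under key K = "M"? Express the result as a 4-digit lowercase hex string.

01d5

Key "M" = 4d is 1 byte ≤ B = 5; zero-pad to 5 bytes: K' = 4d 00 00 00 00.
K' ⊕ ipad = 7b 36 36 36 36.  K' ⊕ opad = 11 5c 5c 5c 5c.
Inner input = (K'⊕ipad) ∥ m = 7b 36 36 36 36 ∥ 5b 2c 78.
Inner hash: sum = 123+54+54+54+54+91+44+120 = 594 → 02 52.
Outer input = (K'⊕opad) ∥ inner = 11 5c 5c 5c 5c ∥ 02 52.
Outer hash (tag): sum = 17+92+92+92+92+2+82 = 469 → 01 d5.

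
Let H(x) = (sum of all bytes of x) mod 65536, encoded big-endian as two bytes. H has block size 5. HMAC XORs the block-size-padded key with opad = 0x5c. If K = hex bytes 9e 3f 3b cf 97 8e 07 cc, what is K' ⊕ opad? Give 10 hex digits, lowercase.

5f835c5c5c

Key hex bytes 9e 3f 3b cf 97 8e 07 cc is 8 bytes > B = 5, so hash it first: H(key) = 03 df, then zero-pad to 5 bytes: K' = 03 df 00 00 00.
XOR each byte with 0x5c: 03⊕5c=5f, df⊕5c=83, 00⊕5c=5c, 00⊕5c=5c, 00⊕5c=5c.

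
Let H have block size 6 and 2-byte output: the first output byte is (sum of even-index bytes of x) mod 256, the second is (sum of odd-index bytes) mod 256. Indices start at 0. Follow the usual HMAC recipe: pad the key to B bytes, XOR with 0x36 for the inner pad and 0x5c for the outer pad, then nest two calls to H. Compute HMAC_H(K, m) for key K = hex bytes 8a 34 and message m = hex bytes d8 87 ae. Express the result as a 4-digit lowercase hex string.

3c15

Key hex bytes 8a 34 is 2 bytes ≤ B = 6; zero-pad to 6 bytes: K' = 8a 34 00 00 00 00.
K' ⊕ ipad = bc 02 36 36 36 36.  K' ⊕ opad = d6 68 5c 5c 5c 5c.
Inner input = (K'⊕ipad) ∥ m = bc 02 36 36 36 36 ∥ d8 87 ae.
Inner hash: even-index sum = 686 mod 256 = 174; odd-index sum = 245 mod 256 = 245 → ae f5.
Outer input = (K'⊕opad) ∥ inner = d6 68 5c 5c 5c 5c ∥ ae f5.
Outer hash (tag): even-index sum = 572 mod 256 = 60; odd-index sum = 533 mod 256 = 21 → 3c 15.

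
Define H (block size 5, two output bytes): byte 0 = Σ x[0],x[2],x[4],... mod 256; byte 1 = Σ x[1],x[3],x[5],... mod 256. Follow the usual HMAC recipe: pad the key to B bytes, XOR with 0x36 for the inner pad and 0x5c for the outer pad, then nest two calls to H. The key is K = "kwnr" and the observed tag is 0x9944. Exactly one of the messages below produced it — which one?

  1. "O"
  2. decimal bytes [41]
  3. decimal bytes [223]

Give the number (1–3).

1

Key "kwnr" = 6b 77 6e 72 is 4 bytes ≤ B = 5; zero-pad to 5 bytes: K' = 6b 77 6e 72 00.
K' ⊕ ipad = 5d 41 58 44 36; K' ⊕ opad = 37 2b 32 2e 5c.
m1: inner = H(5d 41 58 44 36 4f) = eb d4; tag = H(37 2b 32 2e 5c eb d4) = 9944 ← matches
m2: inner = H(5d 41 58 44 36 29) = eb ae; tag = H(37 2b 32 2e 5c eb ae) = 7344
m3: inner = H(5d 41 58 44 36 df) = eb 64; tag = H(37 2b 32 2e 5c eb 64) = 2944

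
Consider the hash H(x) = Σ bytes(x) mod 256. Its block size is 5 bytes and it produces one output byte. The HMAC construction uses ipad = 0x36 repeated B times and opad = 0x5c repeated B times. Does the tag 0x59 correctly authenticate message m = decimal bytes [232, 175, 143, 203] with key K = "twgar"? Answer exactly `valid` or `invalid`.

valid

Key "twgar" = 74 77 67 61 72 is exactly B = 5 bytes: K' = 74 77 67 61 72.
K' ⊕ ipad = 42 41 51 57 44; K' ⊕ opad = 28 2b 3b 3d 2e.
Inner hash: sum = 66+65+81+87+68+232+175+143+203 = 1120; mod 256 = 96 → 60.
Outer hash (recomputed tag): sum = 40+43+59+61+46+96 = 345; mod 256 = 89 → 59.
Recomputed tag = 59; claimed = 59 → match.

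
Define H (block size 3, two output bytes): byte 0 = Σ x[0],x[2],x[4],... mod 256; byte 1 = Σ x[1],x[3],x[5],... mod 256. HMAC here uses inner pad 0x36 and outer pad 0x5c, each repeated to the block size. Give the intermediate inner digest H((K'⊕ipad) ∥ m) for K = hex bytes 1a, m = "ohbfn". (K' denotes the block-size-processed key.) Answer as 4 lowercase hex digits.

3075

Key hex bytes 1a is 1 byte ≤ B = 3; zero-pad to 3 bytes: K' = 1a 00 00.
K' ⊕ ipad = 2c 36 36.
Inner input = 2c 36 36 ∥ 6f 68 62 66 6e.
Inner hash: even-index sum = 304 mod 256 = 48; odd-index sum = 373 mod 256 = 117 → 30 75.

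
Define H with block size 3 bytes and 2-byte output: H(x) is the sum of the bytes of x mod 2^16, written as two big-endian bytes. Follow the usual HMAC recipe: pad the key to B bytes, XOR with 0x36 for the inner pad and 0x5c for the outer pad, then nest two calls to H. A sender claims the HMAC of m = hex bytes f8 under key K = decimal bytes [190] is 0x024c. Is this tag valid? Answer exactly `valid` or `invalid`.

Key decimal bytes [190] = be is 1 byte ≤ B = 3; zero-pad to 3 bytes: K' = be 00 00.
K' ⊕ ipad = 88 36 36; K' ⊕ opad = e2 5c 5c.
Inner hash: sum = 136+54+54+248 = 492 → 01 ec.
Outer hash (recomputed tag): sum = 226+92+92+1+236 = 647 → 02 87.
Recomputed tag = 0287; claimed = 024c → mismatch.

invalid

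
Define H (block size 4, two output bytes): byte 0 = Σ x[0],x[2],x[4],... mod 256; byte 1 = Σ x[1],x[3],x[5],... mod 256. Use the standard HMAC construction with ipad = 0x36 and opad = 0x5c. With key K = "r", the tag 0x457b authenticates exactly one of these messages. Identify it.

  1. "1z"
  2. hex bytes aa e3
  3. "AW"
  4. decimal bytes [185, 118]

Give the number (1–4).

Key "r" = 72 is 1 byte ≤ B = 4; zero-pad to 4 bytes: K' = 72 00 00 00.
K' ⊕ ipad = 44 36 36 36; K' ⊕ opad = 2e 5c 5c 5c.
m1: inner = H(44 36 36 36 31 7a) = ab e6; tag = H(2e 5c 5c 5c ab e6) = 359e
m2: inner = H(44 36 36 36 aa e3) = 24 4f; tag = H(2e 5c 5c 5c 24 4f) = ae07
m3: inner = H(44 36 36 36 41 57) = bb c3; tag = H(2e 5c 5c 5c bb c3) = 457b ← matches
m4: inner = H(44 36 36 36 b9 76) = 33 e2; tag = H(2e 5c 5c 5c 33 e2) = bd9a

3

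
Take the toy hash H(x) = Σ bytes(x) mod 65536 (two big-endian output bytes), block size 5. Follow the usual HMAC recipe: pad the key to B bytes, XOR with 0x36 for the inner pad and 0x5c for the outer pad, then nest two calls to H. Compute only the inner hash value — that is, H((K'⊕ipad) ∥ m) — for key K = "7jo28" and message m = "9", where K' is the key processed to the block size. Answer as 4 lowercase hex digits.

Key "7jo28" = 37 6a 6f 32 38 is exactly B = 5 bytes: K' = 37 6a 6f 32 38.
K' ⊕ ipad = 01 5c 59 04 0e.
Inner input = 01 5c 59 04 0e ∥ 39.
Inner hash: sum = 1+92+89+4+14+57 = 257 → 01 01.

0101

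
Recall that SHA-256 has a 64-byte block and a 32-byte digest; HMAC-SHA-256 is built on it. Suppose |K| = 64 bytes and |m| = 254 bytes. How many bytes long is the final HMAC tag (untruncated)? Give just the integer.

The tag is one SHA-256 digest: 32 bytes.

32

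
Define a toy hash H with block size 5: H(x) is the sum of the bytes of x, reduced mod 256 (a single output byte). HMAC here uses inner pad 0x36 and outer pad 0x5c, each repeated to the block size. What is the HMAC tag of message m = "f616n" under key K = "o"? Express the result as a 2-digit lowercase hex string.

45

Key "o" = 6f is 1 byte ≤ B = 5; zero-pad to 5 bytes: K' = 6f 00 00 00 00.
K' ⊕ ipad = 59 36 36 36 36.  K' ⊕ opad = 33 5c 5c 5c 5c.
Inner input = (K'⊕ipad) ∥ m = 59 36 36 36 36 ∥ 66 36 31 36 6e.
Inner hash: sum = 89+54+54+54+54+102+54+49+54+110 = 674; mod 256 = 162 → a2.
Outer input = (K'⊕opad) ∥ inner = 33 5c 5c 5c 5c ∥ a2.
Outer hash (tag): sum = 51+92+92+92+92+162 = 581; mod 256 = 69 → 45.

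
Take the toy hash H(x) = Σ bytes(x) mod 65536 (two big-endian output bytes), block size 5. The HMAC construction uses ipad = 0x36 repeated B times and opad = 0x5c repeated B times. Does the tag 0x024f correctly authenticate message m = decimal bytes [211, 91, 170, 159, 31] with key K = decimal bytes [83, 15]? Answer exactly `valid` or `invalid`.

valid

Key decimal bytes [83, 15] = 53 0f is 2 bytes ≤ B = 5; zero-pad to 5 bytes: K' = 53 0f 00 00 00.
K' ⊕ ipad = 65 39 36 36 36; K' ⊕ opad = 0f 53 5c 5c 5c.
Inner hash: sum = 101+57+54+54+54+211+91+170+159+31 = 982 → 03 d6.
Outer hash (recomputed tag): sum = 15+83+92+92+92+3+214 = 591 → 02 4f.
Recomputed tag = 024f; claimed = 024f → match.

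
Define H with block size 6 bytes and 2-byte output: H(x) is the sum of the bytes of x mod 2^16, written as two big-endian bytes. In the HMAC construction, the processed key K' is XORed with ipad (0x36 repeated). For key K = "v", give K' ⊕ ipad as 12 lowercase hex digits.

Key "v" = 76 is 1 byte ≤ B = 6; zero-pad to 6 bytes: K' = 76 00 00 00 00 00.
XOR each byte with 0x36: 76⊕36=40, 00⊕36=36, 00⊕36=36, 00⊕36=36, 00⊕36=36, 00⊕36=36.

403636363636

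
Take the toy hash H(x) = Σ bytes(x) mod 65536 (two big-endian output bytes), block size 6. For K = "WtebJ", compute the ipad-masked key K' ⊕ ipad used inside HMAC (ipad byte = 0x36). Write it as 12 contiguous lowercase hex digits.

614253547c36

Key "WtebJ" = 57 74 65 62 4a is 5 bytes ≤ B = 6; zero-pad to 6 bytes: K' = 57 74 65 62 4a 00.
XOR each byte with 0x36: 57⊕36=61, 74⊕36=42, 65⊕36=53, 62⊕36=54, 4a⊕36=7c, 00⊕36=36.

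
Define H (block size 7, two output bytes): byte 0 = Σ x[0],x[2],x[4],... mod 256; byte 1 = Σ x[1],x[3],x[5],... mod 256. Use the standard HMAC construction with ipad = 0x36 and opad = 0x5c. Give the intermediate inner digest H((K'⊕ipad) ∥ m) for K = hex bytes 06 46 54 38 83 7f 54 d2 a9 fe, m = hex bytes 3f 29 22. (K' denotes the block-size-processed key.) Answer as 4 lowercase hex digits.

b7c8

Key hex bytes 06 46 54 38 83 7f 54 d2 a9 fe is 10 bytes > B = 7, so hash it first: H(key) = da cd, then zero-pad to 7 bytes: K' = da cd 00 00 00 00 00.
K' ⊕ ipad = ec fb 36 36 36 36 36.
Inner input = ec fb 36 36 36 36 36 ∥ 3f 29 22.
Inner hash: even-index sum = 439 mod 256 = 183; odd-index sum = 456 mod 256 = 200 → b7 c8.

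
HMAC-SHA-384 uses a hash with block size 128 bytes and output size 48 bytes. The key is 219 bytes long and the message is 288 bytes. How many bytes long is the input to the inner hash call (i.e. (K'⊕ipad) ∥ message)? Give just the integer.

Key is 219 > 128 bytes, so it is hashed to 48 bytes then zero-padded to 128: |K'| = 128.
Inner input = (K'⊕ipad) ∥ m → 128 + 288 = 416 bytes.

416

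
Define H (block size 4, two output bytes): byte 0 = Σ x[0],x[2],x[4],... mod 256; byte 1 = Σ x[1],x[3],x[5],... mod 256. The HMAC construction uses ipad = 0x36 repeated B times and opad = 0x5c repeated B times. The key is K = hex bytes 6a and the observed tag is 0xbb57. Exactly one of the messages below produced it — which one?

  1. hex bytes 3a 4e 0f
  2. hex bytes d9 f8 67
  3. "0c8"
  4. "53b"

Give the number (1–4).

4

Key hex bytes 6a is 1 byte ≤ B = 4; zero-pad to 4 bytes: K' = 6a 00 00 00.
K' ⊕ ipad = 5c 36 36 36; K' ⊕ opad = 36 5c 5c 5c.
m1: inner = H(5c 36 36 36 3a 4e 0f) = db ba; tag = H(36 5c 5c 5c db ba) = 6d72
m2: inner = H(5c 36 36 36 d9 f8 67) = d2 64; tag = H(36 5c 5c 5c d2 64) = 641c
m3: inner = H(5c 36 36 36 30 63 38) = fa cf; tag = H(36 5c 5c 5c fa cf) = 8c87
m4: inner = H(5c 36 36 36 35 33 62) = 29 9f; tag = H(36 5c 5c 5c 29 9f) = bb57 ← matches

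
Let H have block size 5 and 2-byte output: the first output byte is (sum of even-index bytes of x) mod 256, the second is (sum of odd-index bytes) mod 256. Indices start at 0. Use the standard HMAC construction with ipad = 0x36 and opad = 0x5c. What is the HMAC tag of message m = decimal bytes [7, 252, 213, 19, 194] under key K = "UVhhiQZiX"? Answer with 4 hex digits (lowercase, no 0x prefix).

Key "UVhhiQZiX" = 55 56 68 68 69 51 5a 69 58 is 9 bytes > B = 5, so hash it first: H(key) = d8 78, then zero-pad to 5 bytes: K' = d8 78 00 00 00.
K' ⊕ ipad = ee 4e 36 36 36.  K' ⊕ opad = 84 24 5c 5c 5c.
Inner input = (K'⊕ipad) ∥ m = ee 4e 36 36 36 ∥ 07 fc d5 13 c2.
Inner hash: even-index sum = 617 mod 256 = 105; odd-index sum = 546 mod 256 = 34 → 69 22.
Outer input = (K'⊕opad) ∥ inner = 84 24 5c 5c 5c ∥ 69 22.
Outer hash (tag): even-index sum = 350 mod 256 = 94; odd-index sum = 233 mod 256 = 233 → 5e e9.

5ee9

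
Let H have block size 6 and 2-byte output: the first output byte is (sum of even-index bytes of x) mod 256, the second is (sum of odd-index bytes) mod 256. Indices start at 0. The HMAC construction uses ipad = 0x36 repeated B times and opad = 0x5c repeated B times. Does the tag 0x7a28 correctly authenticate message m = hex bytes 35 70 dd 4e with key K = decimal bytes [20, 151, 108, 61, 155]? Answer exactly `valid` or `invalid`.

valid

Key decimal bytes [20, 151, 108, 61, 155] = 14 97 6c 3d 9b is 5 bytes ≤ B = 6; zero-pad to 6 bytes: K' = 14 97 6c 3d 9b 00.
K' ⊕ ipad = 22 a1 5a 0b ad 36; K' ⊕ opad = 48 cb 30 61 c7 5c.
Inner hash: even-index sum = 571 mod 256 = 59; odd-index sum = 416 mod 256 = 160 → 3b a0.
Outer hash (recomputed tag): even-index sum = 378 mod 256 = 122; odd-index sum = 552 mod 256 = 40 → 7a 28.
Recomputed tag = 7a28; claimed = 7a28 → match.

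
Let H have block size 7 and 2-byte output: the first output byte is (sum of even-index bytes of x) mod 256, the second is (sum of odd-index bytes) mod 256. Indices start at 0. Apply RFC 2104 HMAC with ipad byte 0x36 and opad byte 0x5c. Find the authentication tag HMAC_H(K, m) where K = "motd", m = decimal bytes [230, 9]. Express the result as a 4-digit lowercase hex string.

d8d9

Key "motd" = 6d 6f 74 64 is 4 bytes ≤ B = 7; zero-pad to 7 bytes: K' = 6d 6f 74 64 00 00 00.
K' ⊕ ipad = 5b 59 42 52 36 36 36.  K' ⊕ opad = 31 33 28 38 5c 5c 5c.
Inner input = (K'⊕ipad) ∥ m = 5b 59 42 52 36 36 36 ∥ e6 09.
Inner hash: even-index sum = 274 mod 256 = 18; odd-index sum = 455 mod 256 = 199 → 12 c7.
Outer input = (K'⊕opad) ∥ inner = 31 33 28 38 5c 5c 5c ∥ 12 c7.
Outer hash (tag): even-index sum = 472 mod 256 = 216; odd-index sum = 217 mod 256 = 217 → d8 d9.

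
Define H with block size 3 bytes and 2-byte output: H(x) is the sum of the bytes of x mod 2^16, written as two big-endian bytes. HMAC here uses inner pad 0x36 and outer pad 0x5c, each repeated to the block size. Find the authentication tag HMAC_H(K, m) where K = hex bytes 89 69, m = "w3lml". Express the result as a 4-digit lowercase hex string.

01ac

Key hex bytes 89 69 is 2 bytes ≤ B = 3; zero-pad to 3 bytes: K' = 89 69 00.
K' ⊕ ipad = bf 5f 36.  K' ⊕ opad = d5 35 5c.
Inner input = (K'⊕ipad) ∥ m = bf 5f 36 ∥ 77 33 6c 6d 6c.
Inner hash: sum = 191+95+54+119+51+108+109+108 = 835 → 03 43.
Outer input = (K'⊕opad) ∥ inner = d5 35 5c ∥ 03 43.
Outer hash (tag): sum = 213+53+92+3+67 = 428 → 01 ac.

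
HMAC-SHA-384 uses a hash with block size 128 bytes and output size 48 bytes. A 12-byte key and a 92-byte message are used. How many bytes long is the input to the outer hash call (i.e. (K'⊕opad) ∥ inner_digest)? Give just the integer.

176

Key is 12 ≤ 128 bytes, zero-padded: |K'| = 128.
Outer input = (K'⊕opad) ∥ H(inner) → 128 + 48 = 176 bytes.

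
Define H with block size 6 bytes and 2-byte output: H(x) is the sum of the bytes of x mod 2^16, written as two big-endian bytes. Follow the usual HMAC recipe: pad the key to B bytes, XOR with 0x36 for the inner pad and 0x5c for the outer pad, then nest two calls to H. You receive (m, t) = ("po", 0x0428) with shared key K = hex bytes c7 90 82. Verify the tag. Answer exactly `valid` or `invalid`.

Key hex bytes c7 90 82 is 3 bytes ≤ B = 6; zero-pad to 6 bytes: K' = c7 90 82 00 00 00.
K' ⊕ ipad = f1 a6 b4 36 36 36; K' ⊕ opad = 9b cc de 5c 5c 5c.
Inner hash: sum = 241+166+180+54+54+54+112+111 = 972 → 03 cc.
Outer hash (recomputed tag): sum = 155+204+222+92+92+92+3+204 = 1064 → 04 28.
Recomputed tag = 0428; claimed = 0428 → match.

valid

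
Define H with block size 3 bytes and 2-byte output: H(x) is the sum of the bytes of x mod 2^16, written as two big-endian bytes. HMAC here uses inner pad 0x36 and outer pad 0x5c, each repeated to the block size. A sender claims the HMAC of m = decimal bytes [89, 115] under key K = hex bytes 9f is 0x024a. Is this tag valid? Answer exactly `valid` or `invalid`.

Key hex bytes 9f is 1 byte ≤ B = 3; zero-pad to 3 bytes: K' = 9f 00 00.
K' ⊕ ipad = a9 36 36; K' ⊕ opad = c3 5c 5c.
Inner hash: sum = 169+54+54+89+115 = 481 → 01 e1.
Outer hash (recomputed tag): sum = 195+92+92+1+225 = 605 → 02 5d.
Recomputed tag = 025d; claimed = 024a → mismatch.

invalid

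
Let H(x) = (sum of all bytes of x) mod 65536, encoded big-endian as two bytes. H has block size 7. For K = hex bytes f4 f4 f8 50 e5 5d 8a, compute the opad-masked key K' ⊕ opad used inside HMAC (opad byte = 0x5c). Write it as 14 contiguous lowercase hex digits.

Key hex bytes f4 f4 f8 50 e5 5d 8a is exactly B = 7 bytes: K' = f4 f4 f8 50 e5 5d 8a.
XOR each byte with 0x5c: f4⊕5c=a8, f4⊕5c=a8, f8⊕5c=a4, 50⊕5c=0c, e5⊕5c=b9, 5d⊕5c=01, 8a⊕5c=d6.

a8a8a40cb901d6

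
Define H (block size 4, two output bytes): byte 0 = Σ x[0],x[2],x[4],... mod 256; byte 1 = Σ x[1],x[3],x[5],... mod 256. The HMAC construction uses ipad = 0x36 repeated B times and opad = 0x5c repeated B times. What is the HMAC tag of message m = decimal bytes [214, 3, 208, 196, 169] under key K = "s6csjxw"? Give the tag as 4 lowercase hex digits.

4ded

Key "s6csjxw" = 73 36 63 73 6a 78 77 is 7 bytes > B = 4, so hash it first: H(key) = b7 21, then zero-pad to 4 bytes: K' = b7 21 00 00.
K' ⊕ ipad = 81 17 36 36.  K' ⊕ opad = eb 7d 5c 5c.
Inner input = (K'⊕ipad) ∥ m = 81 17 36 36 ∥ d6 03 d0 c4 a9.
Inner hash: even-index sum = 774 mod 256 = 6; odd-index sum = 276 mod 256 = 20 → 06 14.
Outer input = (K'⊕opad) ∥ inner = eb 7d 5c 5c ∥ 06 14.
Outer hash (tag): even-index sum = 333 mod 256 = 77; odd-index sum = 237 mod 256 = 237 → 4d ed.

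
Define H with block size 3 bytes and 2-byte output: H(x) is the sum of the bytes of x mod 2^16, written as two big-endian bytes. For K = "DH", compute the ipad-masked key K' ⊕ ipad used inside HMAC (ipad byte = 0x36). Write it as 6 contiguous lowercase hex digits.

Key "DH" = 44 48 is 2 bytes ≤ B = 3; zero-pad to 3 bytes: K' = 44 48 00.
XOR each byte with 0x36: 44⊕36=72, 48⊕36=7e, 00⊕36=36.

727e36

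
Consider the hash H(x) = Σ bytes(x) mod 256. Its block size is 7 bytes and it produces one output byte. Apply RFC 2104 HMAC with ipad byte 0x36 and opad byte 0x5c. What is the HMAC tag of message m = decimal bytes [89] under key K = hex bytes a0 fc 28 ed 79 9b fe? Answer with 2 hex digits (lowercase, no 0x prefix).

c5

Key hex bytes a0 fc 28 ed 79 9b fe is exactly B = 7 bytes: K' = a0 fc 28 ed 79 9b fe.
K' ⊕ ipad = 96 ca 1e db 4f ad c8.  K' ⊕ opad = fc a0 74 b1 25 c7 a2.
Inner input = (K'⊕ipad) ∥ m = 96 ca 1e db 4f ad c8 ∥ 59.
Inner hash: sum = 150+202+30+219+79+173+200+89 = 1142; mod 256 = 118 → 76.
Outer input = (K'⊕opad) ∥ inner = fc a0 74 b1 25 c7 a2 ∥ 76.
Outer hash (tag): sum = 252+160+116+177+37+199+162+118 = 1221; mod 256 = 197 → c5.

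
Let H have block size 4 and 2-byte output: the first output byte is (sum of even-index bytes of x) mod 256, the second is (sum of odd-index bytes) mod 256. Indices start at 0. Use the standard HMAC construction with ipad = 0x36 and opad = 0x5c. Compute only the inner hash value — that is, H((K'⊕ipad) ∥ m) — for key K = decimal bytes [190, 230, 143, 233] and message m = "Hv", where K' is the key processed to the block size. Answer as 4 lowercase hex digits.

8925

Key decimal bytes [190, 230, 143, 233] = be e6 8f e9 is exactly B = 4 bytes: K' = be e6 8f e9.
K' ⊕ ipad = 88 d0 b9 df.
Inner input = 88 d0 b9 df ∥ 48 76.
Inner hash: even-index sum = 393 mod 256 = 137; odd-index sum = 549 mod 256 = 37 → 89 25.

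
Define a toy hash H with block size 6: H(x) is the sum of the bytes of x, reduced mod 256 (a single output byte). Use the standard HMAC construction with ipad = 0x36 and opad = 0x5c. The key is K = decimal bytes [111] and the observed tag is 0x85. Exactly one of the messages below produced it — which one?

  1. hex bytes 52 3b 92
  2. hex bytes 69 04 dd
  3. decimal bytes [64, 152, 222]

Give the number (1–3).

1

Key decimal bytes [111] = 6f is 1 byte ≤ B = 6; zero-pad to 6 bytes: K' = 6f 00 00 00 00 00.
K' ⊕ ipad = 59 36 36 36 36 36; K' ⊕ opad = 33 5c 5c 5c 5c 5c.
m1: inner = H(59 36 36 36 36 36 52 3b 92) = 86; tag = H(33 5c 5c 5c 5c 5c 86) = 85 ← matches
m2: inner = H(59 36 36 36 36 36 69 04 dd) = b1; tag = H(33 5c 5c 5c 5c 5c b1) = b0
m3: inner = H(59 36 36 36 36 36 40 98 de) = 1d; tag = H(33 5c 5c 5c 5c 5c 1d) = 1c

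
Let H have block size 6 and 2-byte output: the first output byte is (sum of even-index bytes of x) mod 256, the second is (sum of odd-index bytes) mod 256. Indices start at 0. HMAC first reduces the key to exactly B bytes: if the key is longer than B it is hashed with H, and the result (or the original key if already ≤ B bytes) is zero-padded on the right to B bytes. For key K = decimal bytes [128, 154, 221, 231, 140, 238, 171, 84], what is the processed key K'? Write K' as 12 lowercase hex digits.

94c300000000

|K| = 8 > B = 6, so first hash the key.
H(K): even-index sum = 660 mod 256 = 148; odd-index sum = 707 mod 256 = 195 → 94 c3.
Zero-pad H(K) = 94 c3 to 6 bytes: K' = 94 c3 00 00 00 00.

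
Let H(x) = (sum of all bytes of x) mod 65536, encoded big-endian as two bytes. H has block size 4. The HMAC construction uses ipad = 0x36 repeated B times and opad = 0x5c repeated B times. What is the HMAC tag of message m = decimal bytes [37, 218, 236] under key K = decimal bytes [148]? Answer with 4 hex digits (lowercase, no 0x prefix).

Key decimal bytes [148] = 94 is 1 byte ≤ B = 4; zero-pad to 4 bytes: K' = 94 00 00 00.
K' ⊕ ipad = a2 36 36 36.  K' ⊕ opad = c8 5c 5c 5c.
Inner input = (K'⊕ipad) ∥ m = a2 36 36 36 ∥ 25 da ec.
Inner hash: sum = 162+54+54+54+37+218+236 = 815 → 03 2f.
Outer input = (K'⊕opad) ∥ inner = c8 5c 5c 5c ∥ 03 2f.
Outer hash (tag): sum = 200+92+92+92+3+47 = 526 → 02 0e.

020e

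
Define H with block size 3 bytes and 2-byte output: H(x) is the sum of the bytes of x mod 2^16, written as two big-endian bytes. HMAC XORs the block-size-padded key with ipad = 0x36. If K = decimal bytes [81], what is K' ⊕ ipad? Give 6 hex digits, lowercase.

673636

Key decimal bytes [81] = 51 is 1 byte ≤ B = 3; zero-pad to 3 bytes: K' = 51 00 00.
XOR each byte with 0x36: 51⊕36=67, 00⊕36=36, 00⊕36=36.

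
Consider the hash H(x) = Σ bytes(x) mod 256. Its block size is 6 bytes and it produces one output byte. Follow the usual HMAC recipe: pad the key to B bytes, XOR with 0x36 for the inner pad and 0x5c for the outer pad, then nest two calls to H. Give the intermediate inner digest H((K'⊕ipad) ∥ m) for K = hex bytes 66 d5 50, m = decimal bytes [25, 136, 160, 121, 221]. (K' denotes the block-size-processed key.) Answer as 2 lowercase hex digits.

Key hex bytes 66 d5 50 is 3 bytes ≤ B = 6; zero-pad to 6 bytes: K' = 66 d5 50 00 00 00.
K' ⊕ ipad = 50 e3 66 36 36 36.
Inner input = 50 e3 66 36 36 36 ∥ 19 88 a0 79 dd.
Inner hash: sum = 80+227+102+54+54+54+25+136+160+121+221 = 1234; mod 256 = 210 → d2.

d2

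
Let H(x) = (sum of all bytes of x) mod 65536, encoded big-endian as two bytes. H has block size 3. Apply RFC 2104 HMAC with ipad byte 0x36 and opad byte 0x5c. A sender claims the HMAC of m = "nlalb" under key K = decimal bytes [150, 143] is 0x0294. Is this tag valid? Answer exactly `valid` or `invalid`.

valid

Key decimal bytes [150, 143] = 96 8f is 2 bytes ≤ B = 3; zero-pad to 3 bytes: K' = 96 8f 00.
K' ⊕ ipad = a0 b9 36; K' ⊕ opad = ca d3 5c.
Inner hash: sum = 160+185+54+110+108+97+108+98 = 920 → 03 98.
Outer hash (recomputed tag): sum = 202+211+92+3+152 = 660 → 02 94.
Recomputed tag = 0294; claimed = 0294 → match.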